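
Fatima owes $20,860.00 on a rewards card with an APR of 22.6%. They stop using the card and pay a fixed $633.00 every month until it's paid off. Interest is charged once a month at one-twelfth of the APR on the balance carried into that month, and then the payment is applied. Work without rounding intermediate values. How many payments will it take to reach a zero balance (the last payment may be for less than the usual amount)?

Monthly rate r = 22.6%/12 = 1.88333% = 0.0188333.
Recurrence: B ← B·(1+r) − $633.00.
Month 1: interest $392.86; balance after payment $20,619.86.
Month 2: interest $388.34; balance after payment $20,375.20.
Closed form: n = −ln(1 − rB₀/P)/ln(1+r) = −ln(0.37936)/ln(1.01883) ≈ 51.948, so the balance reaches zero during payment 52.

52 payments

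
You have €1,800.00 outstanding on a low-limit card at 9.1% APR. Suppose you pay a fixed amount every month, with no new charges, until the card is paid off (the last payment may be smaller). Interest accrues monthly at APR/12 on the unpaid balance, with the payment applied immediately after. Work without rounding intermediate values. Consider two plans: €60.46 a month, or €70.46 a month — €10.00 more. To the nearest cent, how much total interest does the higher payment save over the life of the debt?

Monthly rate r = 9.1%/12 = 0.758333% = 0.00758333.
At €60.46/mo: n = ⌈−ln(1 − rB₀/P)/ln(1+r)⌉ = 34 payments (last €52.68); total interest = total paid − €1,800.00 = €247.86.
At €70.46/mo: 29 payments (last €35.51); total interest €208.39.
Interest saved = €247.86 − €208.39 = €39.47.

€39.47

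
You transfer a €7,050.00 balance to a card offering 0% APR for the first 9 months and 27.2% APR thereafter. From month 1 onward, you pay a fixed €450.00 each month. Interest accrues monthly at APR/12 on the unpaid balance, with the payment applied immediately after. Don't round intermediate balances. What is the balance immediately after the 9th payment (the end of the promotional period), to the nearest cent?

€3,000.00

Promo months 1–9 at r₀ = 0%/12 = 0; months 10+ at r₁ = 27.2%/12 = 0.0226667.
After month 9 (no interest yet): B = €7,050.00 − 9·€450.00 = €3,000.00.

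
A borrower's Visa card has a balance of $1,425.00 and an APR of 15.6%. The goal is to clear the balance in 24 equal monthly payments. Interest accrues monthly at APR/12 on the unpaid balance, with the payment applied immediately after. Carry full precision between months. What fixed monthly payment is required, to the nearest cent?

Monthly rate r = 15.6%/12 = 1.3% = 0.013.
Level-payment amortization: P = B₀·r / (1 − (1+r)^(−n)) = 1425.00·0.013 / (1 − 1.013^(−24)).
Denominator 1 − (1+r)^(−24) = 0.266545274.
P = 18.525 / 0.266545274 ≈ 69.50.

$69.50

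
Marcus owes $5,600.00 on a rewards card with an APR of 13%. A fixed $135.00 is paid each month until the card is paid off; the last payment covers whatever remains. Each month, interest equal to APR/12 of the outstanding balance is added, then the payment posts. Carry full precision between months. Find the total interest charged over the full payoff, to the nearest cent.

Monthly rate r = 13%/12 = 1.08333% = 0.0108333.
Payoff takes n = ⌈−ln(1 − rB₀/P)/ln(1+r)⌉ = ⌈55.379⌉ = 56 payments; the last is $51.37.
Total paid = 55·$135.00 + $51.37 = $7,476.37.
Total interest = total paid − principal = $7,476.37 − $5,600.00 = $1,876.37.

$1,876.37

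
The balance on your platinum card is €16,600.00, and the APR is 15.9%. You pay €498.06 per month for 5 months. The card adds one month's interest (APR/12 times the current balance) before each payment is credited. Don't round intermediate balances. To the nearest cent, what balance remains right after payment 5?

€15,172.11

Monthly rate r = 15.9%/12 = 1.325% = 0.01325.
Each month: B ← B·(1+r) − €498.06.
Month 1: interest €219.95; balance after payment €16,321.89.
Month 2: interest €216.27; balance after payment €16,040.10.
Month 3: interest €212.53; balance after payment €15,754.57.
Month 4: interest €208.75; balance after payment €15,465.25.
Month 5: interest €204.91; balance after payment €15,172.11.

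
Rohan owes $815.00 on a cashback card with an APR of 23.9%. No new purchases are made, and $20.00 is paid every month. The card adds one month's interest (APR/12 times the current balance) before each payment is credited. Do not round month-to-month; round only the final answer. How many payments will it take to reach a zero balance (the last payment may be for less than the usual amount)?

85 payments

Monthly rate r = 23.9%/12 = 1.99167% = 0.0199167.
Recurrence: B ← B·(1+r) − $20.00.
Month 1: interest $16.23; balance after payment $811.23.
Month 2: interest $16.16; balance after payment $807.39.
Closed form: n = −ln(1 − rB₀/P)/ln(1+r) = −ln(0.1884)/ln(1.01992) ≈ 84.642, so the balance reaches zero during payment 85.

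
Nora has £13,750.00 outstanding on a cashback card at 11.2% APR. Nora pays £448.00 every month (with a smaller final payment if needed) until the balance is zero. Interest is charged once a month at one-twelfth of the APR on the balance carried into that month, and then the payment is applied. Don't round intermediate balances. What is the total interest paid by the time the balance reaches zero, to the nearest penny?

£2,526.64

Monthly rate r = 11.2%/12 = 0.933333% = 0.00933333.
Payoff takes n = ⌈−ln(1 − rB₀/P)/ln(1+r)⌉ = ⌈36.331⌉ = 37 payments; the last is £148.64.
Total paid = 36·£448.00 + £148.64 = £16,276.64.
Total interest = total paid − principal = £16,276.64 − £13,750.00 = £2,526.64.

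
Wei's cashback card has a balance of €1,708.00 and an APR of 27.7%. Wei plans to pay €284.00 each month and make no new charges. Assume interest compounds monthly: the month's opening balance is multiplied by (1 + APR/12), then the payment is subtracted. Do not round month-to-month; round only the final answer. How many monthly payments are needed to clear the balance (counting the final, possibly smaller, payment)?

Monthly rate r = 27.7%/12 = 2.30833% = 0.0230833.
Recurrence: B ← B·(1+r) − €284.00.
Month 1: interest €39.43; balance after payment €1,463.43.
Month 2: interest €33.78; balance after payment €1,213.21.
Closed form: n = −ln(1 − rB₀/P)/ln(1+r) = −ln(0.86117)/ln(1.02308) ≈ 6.549, so the balance reaches zero during payment 7.

7 payments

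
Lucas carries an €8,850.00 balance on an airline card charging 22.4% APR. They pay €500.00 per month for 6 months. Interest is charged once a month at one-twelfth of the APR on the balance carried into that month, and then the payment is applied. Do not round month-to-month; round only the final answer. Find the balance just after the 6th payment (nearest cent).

€6,745.09

Monthly rate r = 22.4%/12 = 1.86667% = 0.0186667.
Each month: B ← B·(1+r) − €500.00.
Month 1: interest €165.20; balance after payment €8,515.20.
Month 2: interest €158.95; balance after payment €8,174.15.
Month 3: interest €152.58; balance after payment €7,826.73.
Month 4: interest €146.10; balance after payment €7,472.83.
Month 5: interest €139.49; balance after payment €7,112.33.
Month 6: interest €132.76; balance after payment €6,745.09.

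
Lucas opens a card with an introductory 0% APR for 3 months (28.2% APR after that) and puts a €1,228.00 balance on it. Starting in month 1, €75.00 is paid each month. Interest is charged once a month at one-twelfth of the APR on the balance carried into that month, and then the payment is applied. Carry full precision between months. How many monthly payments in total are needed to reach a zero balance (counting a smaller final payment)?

Promo months 1–3 at r₀ = 0%/12 = 0; months 4+ at r₁ = 28.2%/12 = 0.0235.
After month 3 (no interest yet): B = €1,228.00 − 3·€75.00 = €1,003.00.
Then at r₁ with €75.00/mo: n₂ = −ln(1 − r₁·B/P)/ln(1+r₁) ≈ 16.24 → 17 more payments.

20 months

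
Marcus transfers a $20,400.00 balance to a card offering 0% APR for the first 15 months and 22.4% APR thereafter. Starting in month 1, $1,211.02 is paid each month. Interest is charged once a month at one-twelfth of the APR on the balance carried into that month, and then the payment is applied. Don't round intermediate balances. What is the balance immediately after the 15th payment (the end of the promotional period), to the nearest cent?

Promo months 1–15 at r₀ = 0%/12 = 0; months 16+ at r₁ = 22.4%/12 = 0.0186667.
After month 15 (no interest yet): B = $20,400.00 − 15·$1,211.02 = $2,234.70.

$2,234.70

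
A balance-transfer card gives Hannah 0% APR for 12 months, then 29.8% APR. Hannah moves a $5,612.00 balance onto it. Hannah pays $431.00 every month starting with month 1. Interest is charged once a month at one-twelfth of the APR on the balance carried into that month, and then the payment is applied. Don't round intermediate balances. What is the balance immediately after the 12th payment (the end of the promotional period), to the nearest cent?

Promo months 1–12 at r₀ = 0%/12 = 0; months 13+ at r₁ = 29.8%/12 = 0.0248333.
After month 12 (no interest yet): B = $5,612.00 − 12·$431.00 = $440.00.

$440.00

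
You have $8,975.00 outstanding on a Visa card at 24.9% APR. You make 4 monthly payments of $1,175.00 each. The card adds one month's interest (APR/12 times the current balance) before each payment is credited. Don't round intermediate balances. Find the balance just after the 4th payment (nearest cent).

$4,895.11

Monthly rate r = 24.9%/12 = 2.075% = 0.02075.
Each month: B ← B·(1+r) − $1,175.00.
Month 1: interest $186.23; balance after payment $7,986.23.
Month 2: interest $165.71; balance after payment $6,976.95.
Month 3: interest $144.77; balance after payment $5,946.72.
Month 4: interest $123.39; balance after payment $4,895.11.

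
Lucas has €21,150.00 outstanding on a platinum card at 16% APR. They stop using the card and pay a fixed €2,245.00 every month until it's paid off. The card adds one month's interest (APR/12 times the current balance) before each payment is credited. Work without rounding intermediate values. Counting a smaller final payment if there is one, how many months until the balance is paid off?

11 payments

Monthly rate r = 16%/12 = 1.33333% = 0.0133333.
Recurrence: B ← B·(1+r) − €2,245.00.
Month 1: interest €282.00; balance after payment €19,187.00.
Month 2: interest €255.83; balance after payment €17,197.83.
Closed form: n = −ln(1 − rB₀/P)/ln(1+r) = −ln(0.87439)/ln(1.01333) ≈ 10.134, so the balance reaches zero during payment 11.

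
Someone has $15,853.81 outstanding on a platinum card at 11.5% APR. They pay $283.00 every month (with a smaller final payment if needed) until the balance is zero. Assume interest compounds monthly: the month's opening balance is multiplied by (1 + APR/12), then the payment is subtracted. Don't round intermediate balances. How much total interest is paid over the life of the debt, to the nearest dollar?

Monthly rate r = 11.5%/12 = 0.958333% = 0.00958333.
Payoff takes n = ⌈−ln(1 − rB₀/P)/ln(1+r)⌉ = ⌈80.704⌉ = 81 payments; the last is $199.58.
Total paid = 80·$283.00 + $199.58 = $22,839.58.
Total interest = total paid − principal = $22,839.58 − $15,853.81 = $6,985.77.

$6,986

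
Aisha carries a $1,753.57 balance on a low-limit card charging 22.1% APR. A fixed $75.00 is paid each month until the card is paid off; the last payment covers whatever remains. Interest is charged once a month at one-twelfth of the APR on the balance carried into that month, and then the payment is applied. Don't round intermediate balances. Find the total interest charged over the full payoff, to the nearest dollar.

Monthly rate r = 22.1%/12 = 1.84167% = 0.0184167.
Payoff takes n = ⌈−ln(1 − rB₀/P)/ln(1+r)⌉ = ⌈30.860⌉ = 31 payments; the last is $64.59.
Total paid = 30·$75.00 + $64.59 = $2,314.59.
Total interest = total paid − principal = $2,314.59 − $1,753.57 = $561.02.

$561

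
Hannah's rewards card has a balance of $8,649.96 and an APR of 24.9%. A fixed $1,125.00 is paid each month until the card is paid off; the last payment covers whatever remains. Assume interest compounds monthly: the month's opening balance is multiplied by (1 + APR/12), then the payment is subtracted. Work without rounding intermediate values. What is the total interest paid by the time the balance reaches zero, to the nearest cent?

Monthly rate r = 24.9%/12 = 2.075% = 0.02075.
Payoff takes n = ⌈−ln(1 − rB₀/P)/ln(1+r)⌉ = ⌈8.463⌉ = 9 payments; the last is $523.76.
Total paid = 8·$1,125.00 + $523.76 = $9,523.76.
Total interest = total paid − principal = $9,523.76 − $8,649.96 = $873.80.

$873.80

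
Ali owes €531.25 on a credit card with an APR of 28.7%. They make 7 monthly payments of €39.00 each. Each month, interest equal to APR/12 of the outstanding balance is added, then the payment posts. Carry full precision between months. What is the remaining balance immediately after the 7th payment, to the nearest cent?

Monthly rate r = 28.7%/12 = 2.39167% = 0.0239167.
Each month: B ← B·(1+r) − €39.00.
Month 1: interest €12.71; balance after payment €504.96.
Month 2: interest €12.08; balance after payment €478.03.
Month 3: interest €11.43; balance after payment €450.47.
Month 4: interest €10.77; balance after payment €422.24.
Month 5: interest €10.10; balance after payment €393.34.
Month 6: interest €9.41; balance after payment €363.75.
Month 7: interest €8.70; balance after payment €333.44.

€333.44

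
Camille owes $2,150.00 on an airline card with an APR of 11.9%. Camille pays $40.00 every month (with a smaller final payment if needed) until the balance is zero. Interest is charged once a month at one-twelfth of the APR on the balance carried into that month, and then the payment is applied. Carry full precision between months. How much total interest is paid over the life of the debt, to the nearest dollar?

$937

Monthly rate r = 11.9%/12 = 0.991667% = 0.00991667.
Payoff takes n = ⌈−ln(1 − rB₀/P)/ln(1+r)⌉ = ⌈77.167⌉ = 78 payments; the last is $6.71.
Total paid = 77·$40.00 + $6.71 = $3,086.71.
Total interest = total paid − principal = $3,086.71 − $2,150.00 = $936.71.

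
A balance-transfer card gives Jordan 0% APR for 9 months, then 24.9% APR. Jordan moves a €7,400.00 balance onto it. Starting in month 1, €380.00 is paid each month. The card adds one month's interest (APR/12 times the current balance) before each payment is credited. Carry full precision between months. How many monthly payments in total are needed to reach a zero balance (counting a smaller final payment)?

Promo months 1–9 at r₀ = 0%/12 = 0; months 10+ at r₁ = 24.9%/12 = 0.02075.
After month 9 (no interest yet): B = €7,400.00 − 9·€380.00 = €3,980.00.
Then at r₁ with €380.00/mo: n₂ = −ln(1 − r₁·B/P)/ln(1+r₁) ≈ 11.93 → 12 more payments.

21 payments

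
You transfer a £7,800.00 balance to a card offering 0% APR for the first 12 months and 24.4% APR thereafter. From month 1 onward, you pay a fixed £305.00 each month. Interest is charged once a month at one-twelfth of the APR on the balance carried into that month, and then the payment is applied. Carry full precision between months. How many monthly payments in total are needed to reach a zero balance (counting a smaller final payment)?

29 payments

Promo months 1–12 at r₀ = 0%/12 = 0; months 13+ at r₁ = 24.4%/12 = 0.0203333.
After month 12 (no interest yet): B = £7,800.00 − 12·£305.00 = £4,140.00.
Then at r₁ with £305.00/mo: n₂ = −ln(1 − r₁·B/P)/ln(1+r₁) ≈ 16.04 → 17 more payments.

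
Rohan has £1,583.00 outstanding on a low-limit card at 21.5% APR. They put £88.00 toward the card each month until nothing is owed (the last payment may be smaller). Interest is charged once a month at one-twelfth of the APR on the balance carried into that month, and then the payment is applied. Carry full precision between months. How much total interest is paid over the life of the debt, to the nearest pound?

Monthly rate r = 21.5%/12 = 1.79167% = 0.0179167.
Payoff takes n = ⌈−ln(1 − rB₀/P)/ln(1+r)⌉ = ⌈21.908⌉ = 22 payments; the last is £79.98.
Total paid = 21·£88.00 + £79.98 = £1,927.98.
Total interest = total paid − principal = £1,927.98 − £1,583.00 = £344.98.

£345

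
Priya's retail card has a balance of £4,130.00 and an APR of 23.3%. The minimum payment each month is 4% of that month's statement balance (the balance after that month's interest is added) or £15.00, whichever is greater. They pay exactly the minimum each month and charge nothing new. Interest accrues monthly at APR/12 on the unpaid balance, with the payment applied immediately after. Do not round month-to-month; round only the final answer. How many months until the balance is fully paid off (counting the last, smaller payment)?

Monthly rate r = 23.3%/12 = 1.94167% = 0.0194167.
While 4% of the post-interest balance exceeds £15.00, each month B ← (B·(1+r))·(1 − 0.04), i.e. B shrinks by the factor (1+r)·0.96 = 0.97864.
This holds for months 1–113. Entering month 114 the balance is £360.04; 4% of the post-interest balance is now below £15.00, so the flat £15.00 minimum applies from here.
From month 114 a fixed £15.00 at rate r clears £360.04 in 33 more payments. Total: 113 + 33 = 146 months.

146 months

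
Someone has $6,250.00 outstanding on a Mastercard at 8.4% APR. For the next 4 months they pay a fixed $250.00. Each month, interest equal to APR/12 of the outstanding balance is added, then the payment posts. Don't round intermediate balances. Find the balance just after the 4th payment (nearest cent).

Monthly rate r = 8.4%/12 = 0.7% = 0.007.
Each month: B ← B·(1+r) − $250.00.
Month 1: interest $43.75; balance after payment $6,043.75.
Month 2: interest $42.31; balance after payment $5,836.06.
Month 3: interest $40.85; balance after payment $5,626.91.
Month 4: interest $39.39; balance after payment $5,416.30.

$5,416.30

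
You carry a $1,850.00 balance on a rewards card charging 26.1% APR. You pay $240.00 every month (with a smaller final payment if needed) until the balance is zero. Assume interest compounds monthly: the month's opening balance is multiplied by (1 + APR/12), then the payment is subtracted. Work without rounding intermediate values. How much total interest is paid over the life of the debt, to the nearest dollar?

$198

Monthly rate r = 26.1%/12 = 2.175% = 0.02175.
Payoff takes n = ⌈−ln(1 − rB₀/P)/ln(1+r)⌉ = ⌈8.529⌉ = 9 payments; the last is $127.52.
Total paid = 8·$240.00 + $127.52 = $2,047.52.
Total interest = total paid − principal = $2,047.52 − $1,850.00 = $197.52.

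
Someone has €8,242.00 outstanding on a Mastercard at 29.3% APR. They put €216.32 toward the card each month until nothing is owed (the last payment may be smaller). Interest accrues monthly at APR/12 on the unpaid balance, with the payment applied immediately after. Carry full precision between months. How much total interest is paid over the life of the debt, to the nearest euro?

Monthly rate r = 29.3%/12 = 2.44167% = 0.0244167.
Payoff takes n = ⌈−ln(1 − rB₀/P)/ln(1+r)⌉ = ⌈110.413⌉ = 111 payments; the last is €89.99.
Total paid = 110·€216.32 + €89.99 = €23,885.19.
Total interest = total paid − principal = €23,885.19 − €8,242.00 = €15,643.19.

€15,643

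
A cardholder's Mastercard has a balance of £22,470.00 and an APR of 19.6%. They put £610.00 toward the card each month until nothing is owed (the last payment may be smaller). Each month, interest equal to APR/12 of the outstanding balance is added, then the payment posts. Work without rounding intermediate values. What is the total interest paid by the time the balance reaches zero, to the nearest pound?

Monthly rate r = 19.6%/12 = 1.63333% = 0.0163333.
Payoff takes n = ⌈−ln(1 − rB₀/P)/ln(1+r)⌉ = ⌈56.812⌉ = 57 payments; the last is £496.29.
Total paid = 56·£610.00 + £496.29 = £34,656.29.
Total interest = total paid − principal = £34,656.29 − £22,470.00 = £12,186.29.

£12,186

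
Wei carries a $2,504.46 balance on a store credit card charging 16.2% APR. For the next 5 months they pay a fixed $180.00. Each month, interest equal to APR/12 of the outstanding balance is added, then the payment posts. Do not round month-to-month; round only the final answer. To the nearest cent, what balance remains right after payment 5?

Monthly rate r = 16.2%/12 = 1.35% = 0.0135.
Each month: B ← B·(1+r) − $180.00.
Month 1: interest $33.81; balance after payment $2,358.27.
Month 2: interest $31.84; balance after payment $2,210.11.
Month 3: interest $29.84; balance after payment $2,059.94.
Month 4: interest $27.81; balance after payment $1,907.75.
Month 5: interest $25.75; balance after payment $1,753.51.

$1,753.51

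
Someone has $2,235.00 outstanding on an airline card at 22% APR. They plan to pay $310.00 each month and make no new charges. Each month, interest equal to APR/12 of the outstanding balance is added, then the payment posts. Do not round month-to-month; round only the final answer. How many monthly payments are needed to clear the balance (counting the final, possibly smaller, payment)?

Monthly rate r = 22%/12 = 1.83333% = 0.0183333.
Recurrence: B ← B·(1+r) − $310.00.
Month 1: interest $40.98; balance after payment $1,965.97.
Month 2: interest $36.04; balance after payment $1,692.02.
Closed form: n = −ln(1 − rB₀/P)/ln(1+r) = −ln(0.86782)/ln(1.01833) ≈ 7.803, so the balance reaches zero during payment 8.

8 payments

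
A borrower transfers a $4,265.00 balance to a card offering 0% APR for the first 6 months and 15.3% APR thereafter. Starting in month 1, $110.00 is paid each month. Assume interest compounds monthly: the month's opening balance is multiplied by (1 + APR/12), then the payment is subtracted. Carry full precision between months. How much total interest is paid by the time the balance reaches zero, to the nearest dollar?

Promo months 1–6 at r₀ = 0%/12 = 0; months 7+ at r₁ = 15.3%/12 = 0.01275.
After month 6 (no interest yet): B = $4,265.00 − 6·$110.00 = $3,605.00.
Then at r₁ with $110.00/mo: n₂ = −ln(1 − r₁·B/P)/ln(1+r₁) ≈ 42.70 → 43 more payments.
Total paid = 48·$110.00 + $77.56 = $5,357.56; interest = $5,357.56 − $4,265.00 = $1,092.56.

$1,093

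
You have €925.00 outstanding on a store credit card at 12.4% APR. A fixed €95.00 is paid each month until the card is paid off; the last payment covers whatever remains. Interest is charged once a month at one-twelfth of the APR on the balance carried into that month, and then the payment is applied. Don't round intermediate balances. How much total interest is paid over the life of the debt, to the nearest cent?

Monthly rate r = 12.4%/12 = 1.03333% = 0.0103333.
Payoff takes n = ⌈−ln(1 − rB₀/P)/ln(1+r)⌉ = ⌈10.315⌉ = 11 payments; the last is €30.05.
Total paid = 10·€95.00 + €30.05 = €980.05.
Total interest = total paid − principal = €980.05 − €925.00 = €55.05.

€55.05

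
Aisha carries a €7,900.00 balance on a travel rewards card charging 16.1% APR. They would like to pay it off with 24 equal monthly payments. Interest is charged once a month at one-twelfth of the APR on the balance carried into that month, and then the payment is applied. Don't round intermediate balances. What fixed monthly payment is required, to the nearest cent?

Monthly rate r = 16.1%/12 = 1.34167% = 0.0134167.
Level-payment amortization: P = B₀·r / (1 − (1+r)^(−n)) = 7900.00·0.0134167 / (1 − 1.01342^(−24)).
Denominator 1 − (1+r)^(−24) = 0.273748601.
P = 105.992 / 0.273748601 ≈ 387.19.

€387.19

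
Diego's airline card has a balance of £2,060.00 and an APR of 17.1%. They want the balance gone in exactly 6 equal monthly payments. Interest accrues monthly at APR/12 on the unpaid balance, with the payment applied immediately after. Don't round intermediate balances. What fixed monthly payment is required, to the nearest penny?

£360.66

Monthly rate r = 17.1%/12 = 1.425% = 0.01425.
Level-payment amortization: P = B₀·r / (1 − (1+r)^(−n)) = 2060.00·0.01425 / (1 − 1.01425^(−6)).
Denominator 1 − (1+r)^(−6) = 0.0813926801.
P = 29.355 / 0.0813926801 ≈ 360.66.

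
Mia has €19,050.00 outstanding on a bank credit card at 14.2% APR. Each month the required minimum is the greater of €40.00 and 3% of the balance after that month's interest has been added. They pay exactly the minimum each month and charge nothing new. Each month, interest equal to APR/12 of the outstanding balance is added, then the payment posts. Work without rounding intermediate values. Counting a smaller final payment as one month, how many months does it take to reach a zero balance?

185 months

Monthly rate r = 14.2%/12 = 1.18333% = 0.0118333.
While 3% of the post-interest balance exceeds €40.00, each month B ← (B·(1+r))·(1 − 0.03), i.e. B shrinks by the factor (1+r)·0.97 = 0.98148.
This holds for months 1–143. Entering month 144 the balance is €1,314.73; 3% of the post-interest balance is now below €40.00, so the flat €40.00 minimum applies from here.
From month 144 a fixed €40.00 at rate r clears €1,314.73 in 42 more payments. Total: 143 + 42 = 185 months.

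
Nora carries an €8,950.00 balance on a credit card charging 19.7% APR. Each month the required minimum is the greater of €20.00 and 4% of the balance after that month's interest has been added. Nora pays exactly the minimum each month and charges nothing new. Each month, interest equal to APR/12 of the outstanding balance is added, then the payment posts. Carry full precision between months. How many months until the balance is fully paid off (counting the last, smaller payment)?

Monthly rate r = 19.7%/12 = 1.64167% = 0.0164167.
While 4% of the post-interest balance exceeds €20.00, each month B ← (B·(1+r))·(1 − 0.04), i.e. B shrinks by the factor (1+r)·0.96 = 0.97576.
This holds for months 1–119. Entering month 120 the balance is €482.66; 4% of the post-interest balance is now below €20.00, so the flat €20.00 minimum applies from here.
From month 120 a fixed €20.00 at rate r clears €482.66 in 31 more payments. Total: 119 + 31 = 150 months.

150 months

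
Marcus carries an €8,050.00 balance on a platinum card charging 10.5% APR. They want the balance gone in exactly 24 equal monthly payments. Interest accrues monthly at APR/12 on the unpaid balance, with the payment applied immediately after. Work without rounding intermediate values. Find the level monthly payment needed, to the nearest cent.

Monthly rate r = 10.5%/12 = 0.875% = 0.00875.
Level-payment amortization: P = B₀·r / (1 − (1+r)^(−n)) = 8050.00·0.00875 / (1 − 1.00875^(−24)).
Denominator 1 − (1+r)^(−24) = 0.188675007.
P = 70.4375 / 0.188675007 ≈ 373.33.

€373.33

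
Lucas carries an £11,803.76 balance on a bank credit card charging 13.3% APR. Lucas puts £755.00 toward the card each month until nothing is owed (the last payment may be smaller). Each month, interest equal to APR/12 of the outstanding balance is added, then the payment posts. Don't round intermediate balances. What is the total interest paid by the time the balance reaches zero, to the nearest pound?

Monthly rate r = 13.3%/12 = 1.10833% = 0.0110833.
Payoff takes n = ⌈−ln(1 − rB₀/P)/ln(1+r)⌉ = ⌈17.264⌉ = 18 payments; the last is £199.92.
Total paid = 17·£755.00 + £199.92 = £13,034.92.
Total interest = total paid − principal = £13,034.92 − £11,803.76 = £1,231.16.

£1,231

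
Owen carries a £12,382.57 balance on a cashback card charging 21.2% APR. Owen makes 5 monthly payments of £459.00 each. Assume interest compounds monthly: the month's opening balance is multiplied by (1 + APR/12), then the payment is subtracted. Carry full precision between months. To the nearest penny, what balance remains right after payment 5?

Monthly rate r = 21.2%/12 = 1.76667% = 0.0176667.
Each month: B ← B·(1+r) − £459.00.
Month 1: interest £218.76; balance after payment £12,142.33.
Month 2: interest £214.51; balance after payment £11,897.84.
Month 3: interest £210.20; balance after payment £11,649.04.
Month 4: interest £205.80; balance after payment £11,395.84.
Month 5: interest £201.33; balance after payment £11,138.16.

£11,138.16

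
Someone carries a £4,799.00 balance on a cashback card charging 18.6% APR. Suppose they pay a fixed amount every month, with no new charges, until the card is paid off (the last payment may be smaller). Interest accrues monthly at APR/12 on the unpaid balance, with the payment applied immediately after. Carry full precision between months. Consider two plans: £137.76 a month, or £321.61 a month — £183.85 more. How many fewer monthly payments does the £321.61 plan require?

Monthly rate r = 18.6%/12 = 1.55% = 0.0155.
At £137.76/mo: n = ⌈−ln(1 − rB₀/P)/ln(1+r)⌉ = 51 payments (last £66.37); total interest = total paid − £4,799.00 = £2,155.37.
At £321.61/mo: 18 payments (last £32.85); total interest £701.22.
Payments saved = 51 − 18 = 33.

33 fewer payments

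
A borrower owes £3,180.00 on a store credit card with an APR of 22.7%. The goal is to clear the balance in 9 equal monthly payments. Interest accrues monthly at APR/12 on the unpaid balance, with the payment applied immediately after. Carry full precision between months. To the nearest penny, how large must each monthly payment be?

£387.59

Monthly rate r = 22.7%/12 = 1.89167% = 0.0189167.
Level-payment amortization: P = B₀·r / (1 − (1+r)^(−n)) = 3180.00·0.0189167 / (1 − 1.01892^(−9)).
Denominator 1 − (1+r)^(−9) = 0.155203697.
P = 60.155 / 0.155203697 ≈ 387.59.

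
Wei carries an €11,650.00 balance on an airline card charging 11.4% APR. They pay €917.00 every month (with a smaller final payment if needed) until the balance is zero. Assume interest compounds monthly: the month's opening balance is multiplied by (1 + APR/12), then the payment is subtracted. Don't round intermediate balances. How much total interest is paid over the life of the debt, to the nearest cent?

Monthly rate r = 11.4%/12 = 0.95% = 0.0095.
Payoff takes n = ⌈−ln(1 − rB₀/P)/ln(1+r)⌉ = ⌈13.603⌉ = 14 payments; the last is €554.19.
Total paid = 13·€917.00 + €554.19 = €12,475.19.
Total interest = total paid − principal = €12,475.19 − €11,650.00 = €825.19.

€825.19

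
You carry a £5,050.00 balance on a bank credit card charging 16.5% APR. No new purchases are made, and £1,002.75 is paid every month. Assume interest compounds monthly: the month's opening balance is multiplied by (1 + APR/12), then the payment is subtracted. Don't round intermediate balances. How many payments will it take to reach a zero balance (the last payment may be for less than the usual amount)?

Monthly rate r = 16.5%/12 = 1.375% = 0.01375.
Recurrence: B ← B·(1+r) − £1,002.75.
Month 1: interest £69.44; balance after payment £4,116.69.
Month 2: interest £56.60; balance after payment £3,170.54.
Month 3: interest £43.59; balance after payment £2,211.39.
Month 4: interest £30.41; balance after payment £1,239.04.
Month 5: interest £17.04; balance after payment £253.33.
Month 6: interest £3.48; balance after payment £0.00.

6 months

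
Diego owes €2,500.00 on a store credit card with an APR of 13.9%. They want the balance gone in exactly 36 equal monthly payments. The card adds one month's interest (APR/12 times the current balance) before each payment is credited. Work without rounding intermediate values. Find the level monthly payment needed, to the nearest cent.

Monthly rate r = 13.9%/12 = 1.15833% = 0.0115833.
Level-payment amortization: P = B₀·r / (1 − (1+r)^(−n)) = 2500.00·0.0115833 / (1 − 1.01158^(−36)).
Denominator 1 − (1+r)^(−36) = 0.339397753.
P = 28.9583 / 0.339397753 ≈ 85.32.

€85.32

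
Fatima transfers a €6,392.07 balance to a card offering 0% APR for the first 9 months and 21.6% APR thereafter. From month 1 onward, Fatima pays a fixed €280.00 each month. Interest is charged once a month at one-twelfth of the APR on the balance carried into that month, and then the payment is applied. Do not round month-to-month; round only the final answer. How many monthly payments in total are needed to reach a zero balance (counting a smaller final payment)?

Promo months 1–9 at r₀ = 0%/12 = 0; months 10+ at r₁ = 21.6%/12 = 0.018.
After month 9 (no interest yet): B = €6,392.07 − 9·€280.00 = €3,872.07.
Then at r₁ with €280.00/mo: n₂ = −ln(1 − r₁·B/P)/ln(1+r₁) ≈ 16.05 → 17 more payments.

26 months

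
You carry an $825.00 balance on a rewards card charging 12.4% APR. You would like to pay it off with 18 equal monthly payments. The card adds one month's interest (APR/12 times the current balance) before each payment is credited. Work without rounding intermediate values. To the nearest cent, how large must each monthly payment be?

$50.46

Monthly rate r = 12.4%/12 = 1.03333% = 0.0103333.
Level-payment amortization: P = B₀·r / (1 − (1+r)^(−n)) = 825.00·0.0103333 / (1 − 1.01033^(−18)).
Denominator 1 − (1+r)^(−18) = 0.168933588.
P = 8.525 / 0.168933588 ≈ 50.46.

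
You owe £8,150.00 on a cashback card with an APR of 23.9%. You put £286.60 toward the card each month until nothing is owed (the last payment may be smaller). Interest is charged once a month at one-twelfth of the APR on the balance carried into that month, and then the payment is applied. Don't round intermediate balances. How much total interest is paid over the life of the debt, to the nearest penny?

Monthly rate r = 23.9%/12 = 1.99167% = 0.0199167.
Payoff takes n = ⌈−ln(1 − rB₀/P)/ln(1+r)⌉ = ⌈42.369⌉ = 43 payments; the last is £106.43.
Total paid = 42·£286.60 + £106.43 = £12,143.63.
Total interest = total paid − principal = £12,143.63 − £8,150.00 = £3,993.63.

£3,993.63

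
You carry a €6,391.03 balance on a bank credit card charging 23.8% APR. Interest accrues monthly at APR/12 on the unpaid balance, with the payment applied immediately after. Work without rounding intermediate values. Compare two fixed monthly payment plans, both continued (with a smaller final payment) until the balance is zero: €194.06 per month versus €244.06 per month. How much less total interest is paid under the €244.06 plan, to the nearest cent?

€1,358.62

Monthly rate r = 23.8%/12 = 1.98333% = 0.0198333.
At €194.06/mo: n = ⌈−ln(1 − rB₀/P)/ln(1+r)⌉ = 54 payments (last €178.60); total interest = total paid − €6,391.03 = €4,072.75.
At €244.06/mo: 38 payments (last €74.94); total interest €2,714.13.
Interest saved = €4,072.75 − €2,714.13 = €1,358.62.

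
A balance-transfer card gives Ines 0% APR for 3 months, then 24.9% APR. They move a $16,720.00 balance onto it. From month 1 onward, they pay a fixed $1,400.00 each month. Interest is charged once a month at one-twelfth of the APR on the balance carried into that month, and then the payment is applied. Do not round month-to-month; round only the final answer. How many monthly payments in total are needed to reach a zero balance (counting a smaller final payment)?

13 payments

Promo months 1–3 at r₀ = 0%/12 = 0; months 4+ at r₁ = 24.9%/12 = 0.02075.
After month 3 (no interest yet): B = $16,720.00 − 3·$1,400.00 = $12,520.00.
Then at r₁ with $1,400.00/mo: n₂ = −ln(1 − r₁·B/P)/ln(1+r₁) ≈ 9.99 → 10 more payments.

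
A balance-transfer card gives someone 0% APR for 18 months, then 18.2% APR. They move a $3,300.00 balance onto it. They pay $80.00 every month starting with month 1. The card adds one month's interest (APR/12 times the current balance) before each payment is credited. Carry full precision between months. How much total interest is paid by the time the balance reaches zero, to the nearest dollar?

Promo months 1–18 at r₀ = 0%/12 = 0; months 19+ at r₁ = 18.2%/12 = 0.0151667.
After month 18 (no interest yet): B = $3,300.00 − 18·$80.00 = $1,860.00.
Then at r₁ with $80.00/mo: n₂ = −ln(1 − r₁·B/P)/ln(1+r₁) ≈ 28.89 → 29 more payments.
Total paid = 46·$80.00 + $71.02 = $3,751.02; interest = $3,751.02 − $3,300.00 = $451.02.

$451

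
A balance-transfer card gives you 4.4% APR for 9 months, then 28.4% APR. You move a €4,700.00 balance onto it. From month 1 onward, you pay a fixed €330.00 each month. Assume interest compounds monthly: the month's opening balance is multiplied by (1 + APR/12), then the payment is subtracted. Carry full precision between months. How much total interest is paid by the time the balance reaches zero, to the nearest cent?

Promo months 1–9 at r₀ = 4.4%/12 = 0.00366667; months 10+ at r₁ = 28.4%/12 = 0.0236667.
After month 9: iterate B ← B·(1+r₀) − €330.00 for 9 months → €1,843.46.
Then at r₁ with €330.00/mo: n₂ = −ln(1 − r₁·B/P)/ln(1+r₁) ≈ 6.06 → 7 more payments.
Total paid = 15·€330.00 + €20.78 = €4,970.78; interest = €4,970.78 − €4,700.00 = €270.78.

€270.78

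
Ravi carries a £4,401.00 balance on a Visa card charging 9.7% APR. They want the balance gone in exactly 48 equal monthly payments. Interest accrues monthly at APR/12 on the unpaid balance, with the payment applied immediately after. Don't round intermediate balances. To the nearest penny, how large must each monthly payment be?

£110.99

Monthly rate r = 9.7%/12 = 0.808333% = 0.00808333.
Level-payment amortization: P = B₀·r / (1 − (1+r)^(−n)) = 4401.00·0.00808333 / (1 − 1.00808^(−48)).
Denominator 1 − (1+r)^(−48) = 0.320528666.
P = 35.5748 / 0.320528666 ≈ 110.99.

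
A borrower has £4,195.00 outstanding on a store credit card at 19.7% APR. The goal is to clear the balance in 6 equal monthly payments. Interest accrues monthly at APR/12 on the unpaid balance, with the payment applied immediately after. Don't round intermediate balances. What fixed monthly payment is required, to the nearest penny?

Monthly rate r = 19.7%/12 = 1.64167% = 0.0164167.
Level-payment amortization: P = B₀·r / (1 − (1+r)^(−n)) = 4195.00·0.0164167 / (1 − 1.01642^(−6)).
Denominator 1 − (1+r)^(−6) = 0.0930792607.
P = 68.8679 / 0.0930792607 ≈ 739.88.

£739.88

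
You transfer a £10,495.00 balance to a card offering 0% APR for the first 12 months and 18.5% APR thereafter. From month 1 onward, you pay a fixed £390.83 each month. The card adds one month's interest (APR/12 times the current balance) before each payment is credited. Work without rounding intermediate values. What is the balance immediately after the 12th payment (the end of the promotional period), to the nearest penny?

£5,805.04

Promo months 1–12 at r₀ = 0%/12 = 0; months 13+ at r₁ = 18.5%/12 = 0.0154167.
After month 12 (no interest yet): B = £10,495.00 − 12·£390.83 = £5,805.04.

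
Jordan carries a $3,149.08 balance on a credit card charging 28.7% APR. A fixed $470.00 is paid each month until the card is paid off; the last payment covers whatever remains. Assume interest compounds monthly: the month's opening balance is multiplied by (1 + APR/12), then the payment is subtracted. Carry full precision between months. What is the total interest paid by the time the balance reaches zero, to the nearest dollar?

$325

Monthly rate r = 28.7%/12 = 2.39167% = 0.0239167.
Payoff takes n = ⌈−ln(1 − rB₀/P)/ln(1+r)⌉ = ⌈7.389⌉ = 8 payments; the last is $184.27.
Total paid = 7·$470.00 + $184.27 = $3,474.27.
Total interest = total paid − principal = $3,474.27 − $3,149.08 = $325.19.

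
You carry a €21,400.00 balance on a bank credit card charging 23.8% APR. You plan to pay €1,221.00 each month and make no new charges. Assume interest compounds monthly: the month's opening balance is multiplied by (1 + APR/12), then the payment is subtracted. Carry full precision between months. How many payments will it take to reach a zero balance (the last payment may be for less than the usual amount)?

Monthly rate r = 23.8%/12 = 1.98333% = 0.0198333.
Recurrence: B ← B·(1+r) − €1,221.00.
Month 1: interest €424.43; balance after payment €20,603.43.
Month 2: interest €408.63; balance after payment €19,791.07.
Closed form: n = −ln(1 − rB₀/P)/ln(1+r) = −ln(0.65239)/ln(1.01983) ≈ 21.748, so the balance reaches zero during payment 22.

22 payments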